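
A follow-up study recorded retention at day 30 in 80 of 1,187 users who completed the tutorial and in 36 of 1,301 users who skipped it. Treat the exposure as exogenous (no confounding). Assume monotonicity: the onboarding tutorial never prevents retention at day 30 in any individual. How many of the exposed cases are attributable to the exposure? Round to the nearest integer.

p₁ = P(outcome | exposed) = 80/1187 = 0.067397
p₀ = P(outcome | unexposed) = 36/1301 = 0.027671
PN = (p₁ − p₀)/p₁ = (0.067397 − 0.027671) / 0.067397 ≈ 0.58943.
Attributable cases ≈ PN × (exposed cases) = 0.58943 × 80 ≈ 47.15.

about 47 cases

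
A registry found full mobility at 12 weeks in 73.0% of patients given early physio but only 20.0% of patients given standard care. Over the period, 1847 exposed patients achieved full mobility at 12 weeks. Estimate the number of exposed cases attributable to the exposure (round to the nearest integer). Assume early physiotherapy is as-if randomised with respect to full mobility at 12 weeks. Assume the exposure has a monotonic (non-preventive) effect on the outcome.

about 1341 cases

p₁ = 0.73, p₀ = 0.2.
PN = (p₁ − p₀)/p₁ = (0.73 − 0.2) / 0.73 ≈ 0.72603.
Attributable cases ≈ PN × (exposed cases) = 0.72603 × 1847 ≈ 1340.97.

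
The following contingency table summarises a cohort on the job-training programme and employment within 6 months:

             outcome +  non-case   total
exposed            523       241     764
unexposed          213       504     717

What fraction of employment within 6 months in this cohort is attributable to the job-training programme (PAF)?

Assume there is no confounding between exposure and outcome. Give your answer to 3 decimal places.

PAF ≈ 0.402

p₁ = P(outcome | exposed) = 523/764 = 0.68455
p₀ = P(outcome | unexposed) = 213/717 = 0.29707
Exposure prevalence π = 764/1481 = 0.51587; overall risk P(Y=1) = 0.49696.
Under exogeneity, PAF = [P(Y=1) − p₀]/P(Y=1).
PAF = (0.49696 − 0.29707) / 0.49696 ≈ 0.4022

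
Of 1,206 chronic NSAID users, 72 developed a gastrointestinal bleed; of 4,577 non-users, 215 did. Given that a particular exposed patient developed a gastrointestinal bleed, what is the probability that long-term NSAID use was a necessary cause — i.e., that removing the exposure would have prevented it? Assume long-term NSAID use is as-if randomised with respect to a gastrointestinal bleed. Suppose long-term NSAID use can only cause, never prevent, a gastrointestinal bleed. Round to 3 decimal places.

PN ≈ 0.213

p₁ = P(outcome | exposed) = 72/1206 = 0.059701
p₀ = P(outcome | unexposed) = 215/4577 = 0.046974
Under exogeneity and monotonicity, PN = (p₁ − p₀) / p₁.
PN = (0.059701 − 0.046974) / 0.059701 = 0.012727 / 0.059701 ≈ 0.2132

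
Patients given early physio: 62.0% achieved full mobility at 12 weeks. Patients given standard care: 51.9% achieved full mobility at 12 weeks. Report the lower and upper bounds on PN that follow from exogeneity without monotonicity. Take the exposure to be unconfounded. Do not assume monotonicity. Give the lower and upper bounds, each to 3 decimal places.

0.163 ≤ PN ≤ 0.776

p₁ = 0.62, p₀ = 0.519.
Under exogeneity alone the bounds on PN are max{0,(p₁−p₀)/p₁} ≤ PN ≤ min{1,(1−p₀)/p₁}.
  lower = (p₁ − p₀)/p₁ = 0.101 / 0.62 ≈ 0.1629
  upper = min{1, (1 − p₀)/p₁} = 0.481 / 0.62 ≈ 0.7758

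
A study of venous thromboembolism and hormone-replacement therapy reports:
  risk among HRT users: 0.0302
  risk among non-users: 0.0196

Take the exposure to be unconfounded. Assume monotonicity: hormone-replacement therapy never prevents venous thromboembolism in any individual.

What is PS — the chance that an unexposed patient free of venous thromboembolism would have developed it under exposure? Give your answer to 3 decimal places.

Let p₁ = 0.0302, p₀ = 0.0196.
Under exogeneity and monotonicity, PS = (p₁ − p₀) / (1 − p₀).
PS = (0.0302 − 0.0196) / (1 − 0.0196) = 0.0106 / 0.9804 ≈ 0.0108

PS ≈ 0.011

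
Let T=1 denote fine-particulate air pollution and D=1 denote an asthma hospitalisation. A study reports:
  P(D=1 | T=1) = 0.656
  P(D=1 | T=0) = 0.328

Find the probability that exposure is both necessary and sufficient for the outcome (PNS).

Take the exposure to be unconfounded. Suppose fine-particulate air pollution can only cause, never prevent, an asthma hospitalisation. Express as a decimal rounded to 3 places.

PNS ≈ 0.328

Let p₁ = 0.656, p₀ = 0.328.
Under exogeneity and monotonicity, PNS = p₁ − p₀.
PNS = 0.656 − 0.328 = 0.328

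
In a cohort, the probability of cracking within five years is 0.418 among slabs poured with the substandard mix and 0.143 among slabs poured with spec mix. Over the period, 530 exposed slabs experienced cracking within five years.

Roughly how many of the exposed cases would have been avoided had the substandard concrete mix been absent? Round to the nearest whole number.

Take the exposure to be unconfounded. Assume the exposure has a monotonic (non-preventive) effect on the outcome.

about 349 cases

Let p₁ = 0.418, p₀ = 0.143.
PN = (p₁ − p₀)/p₁ = (0.418 − 0.143) / 0.418 ≈ 0.65789.
Attributable cases ≈ PN × (exposed cases) = 0.65789 × 530 ≈ 348.68.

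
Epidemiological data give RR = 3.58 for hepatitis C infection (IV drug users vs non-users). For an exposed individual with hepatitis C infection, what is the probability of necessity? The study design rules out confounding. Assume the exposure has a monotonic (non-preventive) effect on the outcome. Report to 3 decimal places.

PN ≈ 0.721

Under exogeneity and monotonicity, PN = (RR − 1) / RR = 1 − 1/RR.
PN = (3.58 − 1) / 3.58 = 2.58 / 3.58 ≈ 0.7207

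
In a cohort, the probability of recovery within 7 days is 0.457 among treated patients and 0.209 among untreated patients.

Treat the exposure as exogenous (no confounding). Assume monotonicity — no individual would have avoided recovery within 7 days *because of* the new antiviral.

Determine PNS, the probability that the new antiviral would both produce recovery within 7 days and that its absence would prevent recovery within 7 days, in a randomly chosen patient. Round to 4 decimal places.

PNS ≈ 0.2480

Let p₁ = 0.457, p₀ = 0.209.
Under exogeneity and monotonicity, PNS = p₁ − p₀.
PNS = 0.457 − 0.209 = 0.248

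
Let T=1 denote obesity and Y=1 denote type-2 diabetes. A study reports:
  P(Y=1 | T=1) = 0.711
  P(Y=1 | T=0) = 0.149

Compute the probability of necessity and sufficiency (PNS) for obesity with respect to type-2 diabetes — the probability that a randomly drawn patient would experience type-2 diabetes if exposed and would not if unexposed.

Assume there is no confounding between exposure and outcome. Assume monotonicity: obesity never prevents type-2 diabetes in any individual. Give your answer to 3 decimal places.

PNS ≈ 0.562

Let p₁ = 0.711, p₀ = 0.149.
Under exogeneity and monotonicity, PNS = p₁ − p₀.
PNS = 0.711 − 0.149 = 0.562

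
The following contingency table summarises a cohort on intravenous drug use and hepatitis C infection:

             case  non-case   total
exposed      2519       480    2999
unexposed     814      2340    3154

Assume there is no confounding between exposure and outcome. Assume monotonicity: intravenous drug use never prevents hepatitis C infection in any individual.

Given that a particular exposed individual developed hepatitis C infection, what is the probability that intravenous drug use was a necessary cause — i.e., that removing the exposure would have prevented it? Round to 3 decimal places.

PN ≈ 0.693

p₁ = P(outcome | exposed) = 2519/2999 = 0.83995
p₀ = P(outcome | unexposed) = 814/3154 = 0.25808
Under exogeneity and monotonicity, PN = (p₁ − p₀)/p₁.
PN = (0.83995 − 0.25808) / 0.83995 ≈ 0.6927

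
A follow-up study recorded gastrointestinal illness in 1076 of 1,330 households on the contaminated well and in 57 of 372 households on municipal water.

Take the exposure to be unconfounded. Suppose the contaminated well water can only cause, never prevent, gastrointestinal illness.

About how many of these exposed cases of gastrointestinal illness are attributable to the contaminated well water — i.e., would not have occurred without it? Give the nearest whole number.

about 872 cases

p₁ = P(outcome | exposed) = 1076/1330 = 0.80902
p₀ = P(outcome | unexposed) = 57/372 = 0.15323
PN = (p₁ − p₀)/p₁ = (0.80902 − 0.15323) / 0.80902 ≈ 0.81060.
Attributable cases ≈ PN × (exposed cases) = 0.81060 × 1076 ≈ 872.21.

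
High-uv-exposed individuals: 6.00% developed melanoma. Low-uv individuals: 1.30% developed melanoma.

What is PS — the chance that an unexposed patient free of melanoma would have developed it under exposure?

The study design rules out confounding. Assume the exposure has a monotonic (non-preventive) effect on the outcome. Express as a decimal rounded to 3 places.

p₁ = 0.06, p₀ = 0.013.
Under exogeneity and monotonicity, PS = (p₁ − p₀) / (1 − p₀).
PS = (0.06 − 0.013) / (1 − 0.013) = 0.047 / 0.987 ≈ 0.0476

PS ≈ 0.048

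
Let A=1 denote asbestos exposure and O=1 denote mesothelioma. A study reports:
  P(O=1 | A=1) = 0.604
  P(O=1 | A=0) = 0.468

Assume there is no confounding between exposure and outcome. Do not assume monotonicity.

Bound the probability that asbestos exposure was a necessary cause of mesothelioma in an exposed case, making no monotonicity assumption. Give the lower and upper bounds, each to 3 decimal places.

0.225 ≤ PN ≤ 0.881

Let p₁ = 0.604, p₀ = 0.468.
Under exogeneity alone the bounds on PN are max{0,(p₁−p₀)/p₁} ≤ PN ≤ min{1,(1−p₀)/p₁}.
  lower = (p₁ − p₀)/p₁ = 0.136 / 0.604 ≈ 0.2252
  upper = min{1, (1 − p₀)/p₁} = 0.532 / 0.604 ≈ 0.8808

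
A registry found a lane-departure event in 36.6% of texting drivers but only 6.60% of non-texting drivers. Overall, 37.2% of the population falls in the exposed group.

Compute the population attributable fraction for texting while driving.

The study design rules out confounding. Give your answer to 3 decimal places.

p₁ = 0.366, p₀ = 0.066.
Overall risk P(Y=1) = π·p₁ + (1−π)·p₀ = 0.372×0.366 + 0.628×0.066 = 0.1776.
Under exogeneity, PAF = [P(Y=1) − p₀] / P(Y=1).
PAF = (0.1776 − 0.066) / 0.1776 ≈ 0.6284

PAF ≈ 0.628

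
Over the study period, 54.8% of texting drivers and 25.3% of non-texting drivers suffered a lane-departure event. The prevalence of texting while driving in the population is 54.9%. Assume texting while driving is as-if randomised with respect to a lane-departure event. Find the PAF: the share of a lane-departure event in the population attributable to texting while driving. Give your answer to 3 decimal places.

p₁ = 0.548, p₀ = 0.253.
Overall risk P(Y=1) = π·p₁ + (1−π)·p₀ = 0.549×0.548 + 0.451×0.253 = 0.41495.
Under exogeneity, PAF = [P(Y=1) − p₀] / P(Y=1).
PAF = (0.41495 − 0.253) / 0.41495 ≈ 0.3903

PAF ≈ 0.390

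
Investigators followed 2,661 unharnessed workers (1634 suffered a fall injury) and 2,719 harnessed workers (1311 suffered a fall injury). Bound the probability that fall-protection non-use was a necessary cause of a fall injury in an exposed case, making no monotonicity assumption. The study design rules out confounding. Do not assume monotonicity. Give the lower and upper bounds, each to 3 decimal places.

p₁ = P(outcome | exposed) = 1634/2661 = 0.61405
p₀ = P(outcome | unexposed) = 1311/2719 = 0.48216
Under exogeneity alone the bounds on PN are max{0,(p₁−p₀)/p₁} ≤ PN ≤ min{1,(1−p₀)/p₁}.
  lower = (p₁ − p₀)/p₁ = 0.13189 / 0.61405 ≈ 0.2148
  upper = min{1, (1 − p₀)/p₁} = 0.51784 / 0.61405 ≈ 0.8433

0.215 ≤ PN ≤ 0.843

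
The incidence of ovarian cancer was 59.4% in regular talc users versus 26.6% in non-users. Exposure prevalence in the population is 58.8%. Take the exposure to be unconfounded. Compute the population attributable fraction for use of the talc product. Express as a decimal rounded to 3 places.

PAF ≈ 0.420

p₁ = 0.594, p₀ = 0.266.
Overall risk P(Y=1) = π·p₁ + (1−π)·p₀ = 0.588×0.594 + 0.412×0.266 = 0.45886.
Under exogeneity, PAF = [P(Y=1) − p₀] / P(Y=1).
PAF = (0.45886 − 0.266) / 0.45886 ≈ 0.4203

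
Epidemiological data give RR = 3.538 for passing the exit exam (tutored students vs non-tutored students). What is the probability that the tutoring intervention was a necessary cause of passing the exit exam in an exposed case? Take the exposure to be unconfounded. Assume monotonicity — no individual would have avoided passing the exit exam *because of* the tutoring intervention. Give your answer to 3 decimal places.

PN ≈ 0.717

Under exogeneity and monotonicity, PN = (RR − 1) / RR = 1 − 1/RR.
PN = (3.538 − 1) / 3.538 = 2.538 / 3.538 ≈ 0.7174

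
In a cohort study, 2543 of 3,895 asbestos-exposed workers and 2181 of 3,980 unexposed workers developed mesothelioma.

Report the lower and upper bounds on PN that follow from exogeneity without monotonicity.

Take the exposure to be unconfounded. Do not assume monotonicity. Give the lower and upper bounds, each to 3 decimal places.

0.161 ≤ PN ≤ 0.692

p₁ = P(outcome | exposed) = 2543/3895 = 0.65289
p₀ = P(outcome | unexposed) = 2181/3980 = 0.54799
Under exogeneity alone the bounds on PN are max{0,(p₁−p₀)/p₁} ≤ PN ≤ min{1,(1−p₀)/p₁}.
  lower = (p₁ − p₀)/p₁ = 0.1049 / 0.65289 ≈ 0.1607
  upper = min{1, (1 − p₀)/p₁} = 0.45201 / 0.65289 ≈ 0.6923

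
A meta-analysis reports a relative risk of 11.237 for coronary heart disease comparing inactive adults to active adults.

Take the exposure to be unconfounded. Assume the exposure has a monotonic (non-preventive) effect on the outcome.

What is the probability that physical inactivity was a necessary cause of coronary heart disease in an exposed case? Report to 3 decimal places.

PN ≈ 0.911

Under exogeneity and monotonicity, PN = (RR − 1) / RR = 1 − 1/RR.
PN = (11.237 − 1) / 11.237 = 10.24 / 11.237 ≈ 0.9110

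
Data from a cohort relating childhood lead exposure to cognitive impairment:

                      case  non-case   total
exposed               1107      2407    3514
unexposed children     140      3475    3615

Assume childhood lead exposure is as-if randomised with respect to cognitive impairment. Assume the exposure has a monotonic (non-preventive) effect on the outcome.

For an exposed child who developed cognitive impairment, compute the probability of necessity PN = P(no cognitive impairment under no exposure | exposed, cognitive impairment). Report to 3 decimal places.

PN ≈ 0.877

p₁ = P(outcome | exposed) = 1107/3514 = 0.31503
p₀ = P(outcome | unexposed) = 140/3615 = 0.038728
Under exogeneity and monotonicity, PN = (p₁ − p₀) / p₁.
PN = (0.31503 − 0.038728) / 0.31503 = 0.2763 / 0.31503 ≈ 0.8771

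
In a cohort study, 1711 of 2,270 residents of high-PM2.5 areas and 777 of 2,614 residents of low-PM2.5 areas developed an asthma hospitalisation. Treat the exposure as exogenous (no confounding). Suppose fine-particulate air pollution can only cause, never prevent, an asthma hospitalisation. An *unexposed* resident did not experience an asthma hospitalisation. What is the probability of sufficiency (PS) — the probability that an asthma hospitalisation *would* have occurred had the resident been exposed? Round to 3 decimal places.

p₁ = P(outcome | exposed) = 1711/2270 = 0.75374
p₀ = P(outcome | unexposed) = 777/2614 = 0.29725
Under exogeneity and monotonicity, PS = (p₁ − p₀) / (1 − p₀).
PS = (0.75374 − 0.29725) / (1 − 0.29725) = 0.4565 / 0.70275 ≈ 0.6496

PS ≈ 0.650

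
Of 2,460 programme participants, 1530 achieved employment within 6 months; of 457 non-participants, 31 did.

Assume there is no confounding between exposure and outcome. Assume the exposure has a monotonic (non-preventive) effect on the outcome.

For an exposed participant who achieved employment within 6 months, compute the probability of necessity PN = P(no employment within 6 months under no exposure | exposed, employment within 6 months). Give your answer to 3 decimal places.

p₁ = P(outcome | exposed) = 1530/2460 = 0.62195
p₀ = P(outcome | unexposed) = 31/457 = 0.067834
Under exogeneity and monotonicity, PN = (p₁ − p₀) / p₁.
PN = (0.62195 − 0.067834) / 0.62195 = 0.55412 / 0.62195 ≈ 0.8909

PN ≈ 0.891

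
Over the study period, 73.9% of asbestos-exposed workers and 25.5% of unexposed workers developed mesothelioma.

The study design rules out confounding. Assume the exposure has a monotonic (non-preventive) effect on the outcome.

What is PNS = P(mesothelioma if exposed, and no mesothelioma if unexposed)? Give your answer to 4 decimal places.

PNS ≈ 0.4840

p₁ = 0.739, p₀ = 0.255.
Under exogeneity and monotonicity, PNS = p₁ − p₀.
PNS = 0.739 − 0.255 = 0.484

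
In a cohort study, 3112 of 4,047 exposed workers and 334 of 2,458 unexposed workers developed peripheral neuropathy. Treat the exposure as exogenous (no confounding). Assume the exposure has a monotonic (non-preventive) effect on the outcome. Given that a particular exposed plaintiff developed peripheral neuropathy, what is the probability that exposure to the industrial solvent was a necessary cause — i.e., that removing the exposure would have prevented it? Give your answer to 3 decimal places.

p₁ = P(outcome | exposed) = 3112/4047 = 0.76896
p₀ = P(outcome | unexposed) = 334/2458 = 0.13588
Under exogeneity and monotonicity, PN = (p₁ − p₀) / p₁.
PN = (0.76896 − 0.13588) / 0.76896 = 0.63308 / 0.76896 ≈ 0.8233

PN ≈ 0.823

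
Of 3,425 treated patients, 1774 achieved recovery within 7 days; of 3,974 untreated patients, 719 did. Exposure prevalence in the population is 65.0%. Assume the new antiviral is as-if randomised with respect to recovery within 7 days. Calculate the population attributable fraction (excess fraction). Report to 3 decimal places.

PAF ≈ 0.548

p₁ = P(outcome | exposed) = 1774/3425 = 0.51796
p₀ = P(outcome | unexposed) = 719/3974 = 0.18093
Overall risk P(Y=1) = π·p₁ + (1−π)·p₀ = 0.65×0.51796 + 0.35×0.18093 = 0.4.
Under exogeneity, PAF = [P(Y=1) − p₀] / P(Y=1).
PAF = (0.4 − 0.18093) / 0.4 ≈ 0.5477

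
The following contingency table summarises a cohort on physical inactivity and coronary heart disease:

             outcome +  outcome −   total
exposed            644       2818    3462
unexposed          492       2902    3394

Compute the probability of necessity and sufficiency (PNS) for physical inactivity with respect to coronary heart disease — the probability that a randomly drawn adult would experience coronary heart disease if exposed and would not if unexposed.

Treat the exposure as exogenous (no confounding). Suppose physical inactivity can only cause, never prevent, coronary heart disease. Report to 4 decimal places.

PNS ≈ 0.0411

p₁ = P(outcome | exposed) = 644/3462 = 0.18602
p₀ = P(outcome | unexposed) = 492/3394 = 0.14496
Under exogeneity and monotonicity, PNS = p₁ − p₀.
PNS = 0.18602 − 0.14496 = 0.041058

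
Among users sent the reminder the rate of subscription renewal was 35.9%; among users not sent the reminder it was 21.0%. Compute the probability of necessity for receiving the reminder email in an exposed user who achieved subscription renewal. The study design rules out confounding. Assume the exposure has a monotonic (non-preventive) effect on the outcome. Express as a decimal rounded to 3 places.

p₁ = 0.359, p₀ = 0.21.
Under exogeneity and monotonicity, PN = (p₁ − p₀) / p₁.
PN = (0.359 − 0.21) / 0.359 = 0.149 / 0.359 ≈ 0.4150

PN ≈ 0.415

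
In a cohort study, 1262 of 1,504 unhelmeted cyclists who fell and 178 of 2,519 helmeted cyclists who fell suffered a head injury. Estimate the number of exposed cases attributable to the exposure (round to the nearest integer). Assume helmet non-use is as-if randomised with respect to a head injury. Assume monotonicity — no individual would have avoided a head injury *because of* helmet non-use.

p₁ = P(outcome | exposed) = 1262/1504 = 0.8391
p₀ = P(outcome | unexposed) = 178/2519 = 0.070663
PN = (p₁ − p₀)/p₁ = (0.8391 − 0.070663) / 0.8391 ≈ 0.91579.
Attributable cases ≈ PN × (exposed cases) = 0.91579 × 1262 ≈ 1155.72.

about 1156 cases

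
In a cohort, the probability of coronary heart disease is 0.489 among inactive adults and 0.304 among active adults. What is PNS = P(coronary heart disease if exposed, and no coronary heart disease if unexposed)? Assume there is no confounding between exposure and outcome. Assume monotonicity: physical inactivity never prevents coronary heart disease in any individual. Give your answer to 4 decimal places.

PNS ≈ 0.1850

Let p₁ = 0.489, p₀ = 0.304.
Under exogeneity and monotonicity, PNS = p₁ − p₀.
PNS = 0.489 − 0.304 = 0.185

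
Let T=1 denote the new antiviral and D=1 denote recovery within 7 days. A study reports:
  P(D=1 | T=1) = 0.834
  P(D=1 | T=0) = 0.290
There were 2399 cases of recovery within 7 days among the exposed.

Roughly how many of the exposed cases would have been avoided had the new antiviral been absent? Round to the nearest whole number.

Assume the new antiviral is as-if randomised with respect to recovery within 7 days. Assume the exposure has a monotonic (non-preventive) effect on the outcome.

Let p₁ = 0.834, p₀ = 0.29.
PN = (p₁ − p₀)/p₁ = (0.834 − 0.29) / 0.834 ≈ 0.65228.
Attributable cases ≈ PN × (exposed cases) = 0.65228 × 2399 ≈ 1564.82.

about 1565 cases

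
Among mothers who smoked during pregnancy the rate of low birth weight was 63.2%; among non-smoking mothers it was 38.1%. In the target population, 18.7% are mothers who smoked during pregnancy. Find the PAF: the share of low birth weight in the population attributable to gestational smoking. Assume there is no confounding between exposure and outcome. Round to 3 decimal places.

PAF ≈ 0.110

p₁ = 0.632, p₀ = 0.381.
Overall risk P(Y=1) = π·p₁ + (1−π)·p₀ = 0.187×0.632 + 0.813×0.381 = 0.42794.
Under exogeneity, PAF = [P(Y=1) − p₀] / P(Y=1).
PAF = (0.42794 − 0.381) / 0.42794 ≈ 0.1097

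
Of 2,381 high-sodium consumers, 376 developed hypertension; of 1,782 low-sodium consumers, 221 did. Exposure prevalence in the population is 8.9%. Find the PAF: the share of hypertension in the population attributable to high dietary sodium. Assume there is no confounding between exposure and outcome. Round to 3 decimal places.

PAF ≈ 0.024

p₁ = P(outcome | exposed) = 376/2381 = 0.15792
p₀ = P(outcome | unexposed) = 221/1782 = 0.12402
Overall risk P(Y=1) = π·p₁ + (1−π)·p₀ = 0.089×0.15792 + 0.911×0.12402 = 0.12703.
Under exogeneity, PAF = [P(Y=1) − p₀] / P(Y=1).
PAF = (0.12703 − 0.12402) / 0.12703 ≈ 0.0237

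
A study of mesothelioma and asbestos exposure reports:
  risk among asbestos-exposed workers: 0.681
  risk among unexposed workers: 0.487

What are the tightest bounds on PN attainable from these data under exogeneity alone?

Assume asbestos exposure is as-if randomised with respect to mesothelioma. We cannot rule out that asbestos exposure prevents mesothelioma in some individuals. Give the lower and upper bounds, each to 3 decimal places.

0.285 ≤ PN ≤ 0.753

Let p₁ = 0.681, p₀ = 0.487.
Under exogeneity alone the bounds on PN are max{0,(p₁−p₀)/p₁} ≤ PN ≤ min{1,(1−p₀)/p₁}.
  lower = (p₁ − p₀)/p₁ = 0.194 / 0.681 ≈ 0.2849
  upper = min{1, (1 − p₀)/p₁} = 0.513 / 0.681 ≈ 0.7533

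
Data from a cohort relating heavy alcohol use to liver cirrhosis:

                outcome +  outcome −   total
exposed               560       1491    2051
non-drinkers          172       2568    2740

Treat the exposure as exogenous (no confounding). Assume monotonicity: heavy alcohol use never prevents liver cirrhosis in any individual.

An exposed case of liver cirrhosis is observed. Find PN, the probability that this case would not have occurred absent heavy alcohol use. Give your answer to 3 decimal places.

p₁ = P(outcome | exposed) = 560/2051 = 0.27304
p₀ = P(outcome | unexposed) = 172/2740 = 0.062774
Under exogeneity and monotonicity, PN = (p₁ − p₀) / p₁.
PN = (0.27304 − 0.062774) / 0.27304 = 0.21026 / 0.27304 ≈ 0.7701

PN ≈ 0.770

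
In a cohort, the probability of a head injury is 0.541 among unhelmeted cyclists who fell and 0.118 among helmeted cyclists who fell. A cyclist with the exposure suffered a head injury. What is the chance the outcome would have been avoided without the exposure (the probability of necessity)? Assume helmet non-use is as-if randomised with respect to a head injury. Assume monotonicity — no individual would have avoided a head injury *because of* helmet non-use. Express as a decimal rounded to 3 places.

PN ≈ 0.782

Let p₁ = 0.541, p₀ = 0.118.
Under exogeneity and monotonicity, PN = (p₁ − p₀) / p₁.
PN = (0.541 − 0.118) / 0.541 = 0.423 / 0.541 ≈ 0.7819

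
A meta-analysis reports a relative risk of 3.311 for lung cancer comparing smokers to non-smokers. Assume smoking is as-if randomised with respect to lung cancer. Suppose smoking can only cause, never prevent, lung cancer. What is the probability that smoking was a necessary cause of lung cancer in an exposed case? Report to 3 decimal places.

PN ≈ 0.698

Under exogeneity and monotonicity, PN = (RR − 1) / RR = 1 − 1/RR.
PN = (3.311 − 1) / 3.311 = 2.311 / 3.311 ≈ 0.6980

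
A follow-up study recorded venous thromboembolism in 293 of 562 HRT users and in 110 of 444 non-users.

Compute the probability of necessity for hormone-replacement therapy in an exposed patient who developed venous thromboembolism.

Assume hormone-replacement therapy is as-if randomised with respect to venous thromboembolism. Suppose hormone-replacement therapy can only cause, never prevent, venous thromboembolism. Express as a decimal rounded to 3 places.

PN ≈ 0.525

p₁ = P(outcome | exposed) = 293/562 = 0.52135
p₀ = P(outcome | unexposed) = 110/444 = 0.24775
Under exogeneity and monotonicity, PN = (p₁ − p₀) / p₁.
PN = (0.52135 − 0.24775) / 0.52135 = 0.2736 / 0.52135 ≈ 0.5248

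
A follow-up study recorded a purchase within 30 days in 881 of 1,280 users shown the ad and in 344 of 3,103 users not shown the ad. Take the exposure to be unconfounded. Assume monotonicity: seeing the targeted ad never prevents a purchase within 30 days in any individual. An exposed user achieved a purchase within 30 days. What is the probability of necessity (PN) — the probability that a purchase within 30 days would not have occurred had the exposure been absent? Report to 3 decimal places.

p₁ = P(outcome | exposed) = 881/1280 = 0.68828
p₀ = P(outcome | unexposed) = 344/3103 = 0.11086
Under exogeneity and monotonicity, PN = (p₁ − p₀) / p₁.
PN = (0.68828 − 0.11086) / 0.68828 = 0.57742 / 0.68828 ≈ 0.8389

PN ≈ 0.839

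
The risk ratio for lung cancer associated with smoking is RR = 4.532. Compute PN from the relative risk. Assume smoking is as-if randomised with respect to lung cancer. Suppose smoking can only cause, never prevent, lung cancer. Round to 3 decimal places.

Under exogeneity and monotonicity, PN = (RR − 1) / RR = 1 − 1/RR.
PN = (4.532 − 1) / 4.532 = 3.532 / 4.532 ≈ 0.7793

PN ≈ 0.779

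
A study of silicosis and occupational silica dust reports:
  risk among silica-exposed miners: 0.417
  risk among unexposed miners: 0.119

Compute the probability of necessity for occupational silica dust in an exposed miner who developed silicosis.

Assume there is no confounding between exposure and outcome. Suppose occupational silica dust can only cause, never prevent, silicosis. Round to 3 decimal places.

Let p₁ = 0.417, p₀ = 0.119.
Under exogeneity and monotonicity, PN = (p₁ − p₀) / p₁.
PN = (0.417 − 0.119) / 0.417 = 0.298 / 0.417 ≈ 0.7146

PN ≈ 0.715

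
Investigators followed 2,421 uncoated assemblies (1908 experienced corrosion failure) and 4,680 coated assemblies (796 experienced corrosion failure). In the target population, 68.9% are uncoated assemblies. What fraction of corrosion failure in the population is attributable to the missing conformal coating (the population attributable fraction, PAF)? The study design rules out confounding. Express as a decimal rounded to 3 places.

p₁ = P(outcome | exposed) = 1908/2421 = 0.7881
p₀ = P(outcome | unexposed) = 796/4680 = 0.17009
Overall risk P(Y=1) = π·p₁ + (1−π)·p₀ = 0.689×0.7881 + 0.311×0.17009 = 0.5959.
Under exogeneity, PAF = [P(Y=1) − p₀] / P(Y=1).
PAF = (0.5959 − 0.17009) / 0.5959 ≈ 0.7146

PAF ≈ 0.715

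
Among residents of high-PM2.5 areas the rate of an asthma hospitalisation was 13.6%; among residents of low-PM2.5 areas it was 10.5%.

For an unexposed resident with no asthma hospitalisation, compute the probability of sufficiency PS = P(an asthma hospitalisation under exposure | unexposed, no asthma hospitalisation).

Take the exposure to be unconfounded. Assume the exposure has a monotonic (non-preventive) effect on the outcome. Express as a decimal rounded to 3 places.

PS ≈ 0.035

p₁ = 0.136, p₀ = 0.105.
Under exogeneity and monotonicity, PS = (p₁ − p₀) / (1 − p₀).
PS = (0.136 − 0.105) / (1 − 0.105) = 0.031 / 0.895 ≈ 0.0346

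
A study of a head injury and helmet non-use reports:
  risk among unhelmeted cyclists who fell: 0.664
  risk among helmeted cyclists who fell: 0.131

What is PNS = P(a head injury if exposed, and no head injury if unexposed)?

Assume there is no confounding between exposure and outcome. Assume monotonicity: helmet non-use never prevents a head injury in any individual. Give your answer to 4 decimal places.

Let p₁ = 0.664, p₀ = 0.131.
Under exogeneity and monotonicity, PNS = p₁ − p₀.
PNS = 0.664 − 0.131 = 0.533

PNS ≈ 0.5330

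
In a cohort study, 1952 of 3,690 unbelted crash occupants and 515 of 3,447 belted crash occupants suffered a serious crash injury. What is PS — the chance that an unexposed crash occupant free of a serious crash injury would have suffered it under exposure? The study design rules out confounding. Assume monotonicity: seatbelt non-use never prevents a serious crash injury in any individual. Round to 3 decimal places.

p₁ = P(outcome | exposed) = 1952/3690 = 0.529
p₀ = P(outcome | unexposed) = 515/3447 = 0.14941
Under exogeneity and monotonicity, PS = (p₁ − p₀) / (1 − p₀).
PS = (0.529 − 0.14941) / (1 − 0.14941) = 0.37959 / 0.85059 ≈ 0.4463

PS ≈ 0.446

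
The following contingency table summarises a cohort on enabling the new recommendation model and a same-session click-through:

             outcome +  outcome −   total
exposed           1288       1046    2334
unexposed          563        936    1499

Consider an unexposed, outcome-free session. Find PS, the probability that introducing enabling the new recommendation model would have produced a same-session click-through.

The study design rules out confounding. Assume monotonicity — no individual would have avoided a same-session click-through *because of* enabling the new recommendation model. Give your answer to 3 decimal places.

p₁ = P(outcome | exposed) = 1288/2334 = 0.55184
p₀ = P(outcome | unexposed) = 563/1499 = 0.37558
Under exogeneity and monotonicity, PS = (p₁ − p₀)/(1 − p₀).
PS = (0.55184 − 0.37558) / 0.62442 ≈ 0.2823

PS ≈ 0.282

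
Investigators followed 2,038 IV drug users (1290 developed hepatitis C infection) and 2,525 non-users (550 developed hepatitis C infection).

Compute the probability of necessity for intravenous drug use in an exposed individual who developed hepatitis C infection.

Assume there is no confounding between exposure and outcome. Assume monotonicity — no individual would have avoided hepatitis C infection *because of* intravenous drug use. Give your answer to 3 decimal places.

PN ≈ 0.656

p₁ = P(outcome | exposed) = 1290/2038 = 0.63297
p₀ = P(outcome | unexposed) = 550/2525 = 0.21782
Under exogeneity and monotonicity, PN = (p₁ − p₀) / p₁.
PN = (0.63297 − 0.21782) / 0.63297 = 0.41515 / 0.63297 ≈ 0.6559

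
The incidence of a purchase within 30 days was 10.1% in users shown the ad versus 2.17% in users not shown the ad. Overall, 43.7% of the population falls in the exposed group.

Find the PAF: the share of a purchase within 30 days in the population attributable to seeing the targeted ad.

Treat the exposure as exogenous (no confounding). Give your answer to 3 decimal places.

p₁ = 0.101, p₀ = 0.0217.
Overall risk P(Y=1) = π·p₁ + (1−π)·p₀ = 0.437×0.101 + 0.563×0.0217 = 0.056354.
Under exogeneity, PAF = [P(Y=1) − p₀] / P(Y=1).
PAF = (0.056354 − 0.0217) / 0.056354 ≈ 0.6149

PAF ≈ 0.615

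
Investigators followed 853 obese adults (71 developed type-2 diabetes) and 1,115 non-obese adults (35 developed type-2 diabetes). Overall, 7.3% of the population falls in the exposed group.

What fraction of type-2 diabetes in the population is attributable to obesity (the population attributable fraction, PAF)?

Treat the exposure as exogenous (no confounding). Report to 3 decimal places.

PAF ≈ 0.108

p₁ = P(outcome | exposed) = 71/853 = 0.083236
p₀ = P(outcome | unexposed) = 35/1115 = 0.03139
Overall risk P(Y=1) = π·p₁ + (1−π)·p₀ = 0.073×0.083236 + 0.927×0.03139 = 0.035175.
Under exogeneity, PAF = [P(Y=1) − p₀] / P(Y=1).
PAF = (0.035175 − 0.03139) / 0.035175 ≈ 0.1076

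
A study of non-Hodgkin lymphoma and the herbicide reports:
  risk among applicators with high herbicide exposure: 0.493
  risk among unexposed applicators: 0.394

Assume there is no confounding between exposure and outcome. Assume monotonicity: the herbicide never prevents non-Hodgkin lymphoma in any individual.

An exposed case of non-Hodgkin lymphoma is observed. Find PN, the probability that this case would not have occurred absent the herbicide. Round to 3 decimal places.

Let p₁ = 0.493, p₀ = 0.394.
Under exogeneity and monotonicity, PN = (p₁ − p₀) / p₁.
PN = (0.493 − 0.394) / 0.493 = 0.099 / 0.493 ≈ 0.2008

PN ≈ 0.201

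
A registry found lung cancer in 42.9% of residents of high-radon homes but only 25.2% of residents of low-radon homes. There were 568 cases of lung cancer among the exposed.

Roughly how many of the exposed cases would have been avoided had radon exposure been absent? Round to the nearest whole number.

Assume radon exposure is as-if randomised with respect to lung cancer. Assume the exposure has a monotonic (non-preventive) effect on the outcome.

p₁ = 0.429, p₀ = 0.252.
PN = (p₁ − p₀)/p₁ = (0.429 − 0.252) / 0.429 ≈ 0.41259.
Attributable cases ≈ PN × (exposed cases) = 0.41259 × 568 ≈ 234.35.

about 234 cases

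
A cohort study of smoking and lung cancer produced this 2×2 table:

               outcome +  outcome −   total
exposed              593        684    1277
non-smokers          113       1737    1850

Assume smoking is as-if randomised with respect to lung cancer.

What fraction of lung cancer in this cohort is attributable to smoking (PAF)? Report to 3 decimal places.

p₁ = P(outcome | exposed) = 593/1277 = 0.46437
p₀ = P(outcome | unexposed) = 113/1850 = 0.061081
Exposure prevalence π = 1277/3127 = 0.40838; overall risk P(Y=1) = 0.22578.
Under exogeneity, PAF = [P(Y=1) − p₀]/P(Y=1).
PAF = (0.22578 − 0.061081) / 0.22578 ≈ 0.7295

PAF ≈ 0.729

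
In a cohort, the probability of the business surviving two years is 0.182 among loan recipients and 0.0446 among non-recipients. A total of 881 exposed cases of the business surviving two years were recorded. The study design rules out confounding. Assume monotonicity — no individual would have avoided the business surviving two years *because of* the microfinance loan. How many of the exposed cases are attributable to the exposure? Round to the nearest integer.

about 665 cases

Let p₁ = 0.182, p₀ = 0.0446.
PN = (p₁ − p₀)/p₁ = (0.182 − 0.0446) / 0.182 ≈ 0.75495.
Attributable cases ≈ PN × (exposed cases) = 0.75495 × 881 ≈ 665.11.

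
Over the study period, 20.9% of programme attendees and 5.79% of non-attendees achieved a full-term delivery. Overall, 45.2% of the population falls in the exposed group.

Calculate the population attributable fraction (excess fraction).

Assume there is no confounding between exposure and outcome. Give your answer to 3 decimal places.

p₁ = 0.209, p₀ = 0.0579.
Overall risk P(Y=1) = π·p₁ + (1−π)·p₀ = 0.452×0.209 + 0.548×0.0579 = 0.1262.
Under exogeneity, PAF = [P(Y=1) − p₀] / P(Y=1).
PAF = (0.1262 − 0.0579) / 0.1262 ≈ 0.5412

PAF ≈ 0.541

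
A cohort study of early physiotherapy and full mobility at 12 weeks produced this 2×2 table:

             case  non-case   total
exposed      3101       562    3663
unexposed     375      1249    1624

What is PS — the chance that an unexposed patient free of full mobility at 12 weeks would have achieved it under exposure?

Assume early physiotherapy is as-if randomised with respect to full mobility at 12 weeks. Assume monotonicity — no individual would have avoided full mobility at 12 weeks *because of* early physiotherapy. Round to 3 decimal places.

PS ≈ 0.801

p₁ = P(outcome | exposed) = 3101/3663 = 0.84657
p₀ = P(outcome | unexposed) = 375/1624 = 0.23091
Under exogeneity and monotonicity, PS = (p₁ − p₀)/(1 − p₀).
PS = (0.84657 − 0.23091) / 0.76909 ≈ 0.8005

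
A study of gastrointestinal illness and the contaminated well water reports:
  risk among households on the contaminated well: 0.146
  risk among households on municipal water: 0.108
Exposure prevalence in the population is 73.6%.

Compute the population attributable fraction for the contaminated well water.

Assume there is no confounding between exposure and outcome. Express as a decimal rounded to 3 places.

PAF ≈ 0.206

Let p₁ = 0.146, p₀ = 0.108.
Overall risk P(Y=1) = π·p₁ + (1−π)·p₀ = 0.736×0.146 + 0.264×0.108 = 0.13597.
Under exogeneity, PAF = [P(Y=1) − p₀] / P(Y=1).
PAF = (0.13597 − 0.108) / 0.13597 ≈ 0.2057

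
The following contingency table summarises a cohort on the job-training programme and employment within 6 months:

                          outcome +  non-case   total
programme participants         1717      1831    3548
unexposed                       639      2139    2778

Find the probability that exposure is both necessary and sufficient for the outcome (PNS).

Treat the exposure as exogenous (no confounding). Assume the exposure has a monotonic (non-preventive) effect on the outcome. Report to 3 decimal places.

p₁ = P(outcome | exposed) = 1717/3548 = 0.48393
p₀ = P(outcome | unexposed) = 639/2778 = 0.23002
Under exogeneity and monotonicity, PNS = p₁ − p₀.
PNS = 0.48393 − 0.23002 = 0.25391

PNS ≈ 0.254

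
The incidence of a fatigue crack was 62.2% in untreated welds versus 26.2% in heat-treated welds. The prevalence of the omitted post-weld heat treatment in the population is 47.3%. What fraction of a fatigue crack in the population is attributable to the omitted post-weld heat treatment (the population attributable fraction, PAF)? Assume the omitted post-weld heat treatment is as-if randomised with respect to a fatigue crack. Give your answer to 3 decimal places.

PAF ≈ 0.394

p₁ = 0.622, p₀ = 0.262.
Overall risk P(Y=1) = π·p₁ + (1−π)·p₀ = 0.473×0.622 + 0.527×0.262 = 0.43228.
Under exogeneity, PAF = [P(Y=1) − p₀] / P(Y=1).
PAF = (0.43228 − 0.262) / 0.43228 ≈ 0.3939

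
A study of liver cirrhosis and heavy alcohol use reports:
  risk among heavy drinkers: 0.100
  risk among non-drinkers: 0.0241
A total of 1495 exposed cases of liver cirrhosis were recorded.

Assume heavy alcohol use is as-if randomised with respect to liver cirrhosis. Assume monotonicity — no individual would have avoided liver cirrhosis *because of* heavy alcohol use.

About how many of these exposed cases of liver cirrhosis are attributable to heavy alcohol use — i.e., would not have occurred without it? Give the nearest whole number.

Let p₁ = 0.1, p₀ = 0.0241.
PN = (p₁ − p₀)/p₁ = (0.1 − 0.0241) / 0.1 ≈ 0.75900.
Attributable cases ≈ PN × (exposed cases) = 0.75900 × 1495 ≈ 1134.70.

about 1135 cases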